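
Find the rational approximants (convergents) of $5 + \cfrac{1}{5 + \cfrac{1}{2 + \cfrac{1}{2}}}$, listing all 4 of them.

5/1, 26/5, 57/11, 140/27

Using the convergent recurrence p_i = a_i*p_{i-1} + p_{i-2}, q_i = a_i*q_{i-1} + q_{i-2} with p_{-2}=0, p_{-1}=1, q_{-2}=1, q_{-1}=0:
  i=0: a_0=5, p_0 = 5*1 + 0 = 5, q_0 = 5*0 + 1 = 1.
  i=1: a_1=5, p_1 = 5*5 + 1 = 26, q_1 = 5*1 + 0 = 5.
  i=2: a_2=2, p_2 = 2*26 + 5 = 57, q_2 = 2*5 + 1 = 11.
  i=3: a_3=2, p_3 = 2*57 + 26 = 140, q_3 = 2*11 + 5 = 27.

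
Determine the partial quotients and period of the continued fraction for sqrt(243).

[15; (1, 1, 2, 3, 15, 3, 2, 1, 1, 30)]

Write x_i = (sqrt(243) + m_i)/d_i with (m_0, d_0) = (0, 1). a_0 = floor(sqrt(243)) = 15, since 15^2 = 225 <= 243 < 256 = 16^2.
Iterate m_{i+1} = d_i*a_i - m_i, d_{i+1} = (243 - m_{i+1}^2)/d_i, a_{i+1} = floor((a_0 + m_{i+1})/d_{i+1}):
  m_1 = 1*15 - 0 = 15, d_1 = (243 - 15^2)/1 = 18/1 = 18, a_1 = floor((15 + 15)/18) = 1.
  m_2 = 18*1 - 15 = 3, d_2 = (243 - 3^2)/18 = 234/18 = 13, a_2 = floor((15 + 3)/13) = 1.
  m_3 = 13*1 - 3 = 10, d_3 = (243 - 10^2)/13 = 143/13 = 11, a_3 = floor((15 + 10)/11) = 2.
  m_4 = 11*2 - 10 = 12, d_4 = (243 - 12^2)/11 = 99/11 = 9, a_4 = floor((15 + 12)/9) = 3.
  m_5 = 9*3 - 12 = 15, d_5 = (243 - 15^2)/9 = 18/9 = 2, a_5 = floor((15 + 15)/2) = 15.
  m_6 = 2*15 - 15 = 15, d_6 = (243 - 15^2)/2 = 18/2 = 9, a_6 = floor((15 + 15)/9) = 3.
  m_7 = 9*3 - 15 = 12, d_7 = (243 - 12^2)/9 = 99/9 = 11, a_7 = floor((15 + 12)/11) = 2.
  m_8 = 11*2 - 12 = 10, d_8 = (243 - 10^2)/11 = 143/11 = 13, a_8 = floor((15 + 10)/13) = 1.
  m_9 = 13*1 - 10 = 3, d_9 = (243 - 3^2)/13 = 234/13 = 18, a_9 = floor((15 + 3)/18) = 1.
  m_10 = 18*1 - 3 = 15, d_10 = (243 - 15^2)/18 = 18/18 = 1, a_10 = floor((15 + 15)/1) = 30.
  m_11 = 1*30 - 15 = 15, d_11 = (243 - 15^2)/1 = 18/1 = 18: (m_11, d_11) = (m_1, d_1) = (15, 18), so from here the quotients repeat a_1, ..., a_10; the period length is 10.
Hence the expansion of sqrt(243) is a_0 = 15 followed by the repeating block 1, 1, 2, 3, 15, 3, 2, 1, 1, 30 (period 10).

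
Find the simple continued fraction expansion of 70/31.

[2; 3, 1, 7]

Run the Euclidean algorithm on 70 and 31; the successive quotients are the partial quotients a_0, a_1, ... (each step inverts the fractional part left over by the previous one):
  70 = 2*31 + 8, so a_0 = 2.
  31 = 3*8 + 7, so a_1 = 3.
  8 = 1*7 + 1, so a_2 = 1.
  7 = 7*1 + 0, so a_3 = 7.
The remainder reaches 0 after 4 divisions, so the expansion has 4 partial quotients, read off in order.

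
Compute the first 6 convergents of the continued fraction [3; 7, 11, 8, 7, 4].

3/1, 22/7, 245/78, 1982/631, 14119/4495, 58458/18611

Using the convergent recurrence p_i = a_i*p_{i-1} + p_{i-2}, q_i = a_i*q_{i-1} + q_{i-2} with p_{-2}=0, p_{-1}=1, q_{-2}=1, q_{-1}=0:
  i=0: a_0=3, p_0 = 3*1 + 0 = 3, q_0 = 3*0 + 1 = 1.
  i=1: a_1=7, p_1 = 7*3 + 1 = 22, q_1 = 7*1 + 0 = 7.
  i=2: a_2=11, p_2 = 11*22 + 3 = 245, q_2 = 11*7 + 1 = 78.
  i=3: a_3=8, p_3 = 8*245 + 22 = 1982, q_3 = 8*78 + 7 = 631.
  i=4: a_4=7, p_4 = 7*1982 + 245 = 14119, q_4 = 7*631 + 78 = 4495.
  i=5: a_5=4, p_5 = 4*14119 + 1982 = 58458, q_5 = 4*4495 + 631 = 18611.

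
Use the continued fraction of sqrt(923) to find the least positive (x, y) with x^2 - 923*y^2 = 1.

(x, y) = (638, 21)

First expand sqrt(923) as a continued fraction. With x_i = (sqrt(923) + m_i)/d_i and (m_0, d_0) = (0, 1): a_0 = floor(sqrt(923)) = 30, since 30^2 = 900 <= 923 < 961 = 31^2.
Iterate m_{i+1} = d_i*a_i - m_i, d_{i+1} = (923 - m_{i+1}^2)/d_i, a_{i+1} = floor((a_0 + m_{i+1})/d_{i+1}):
  m_1 = 1*30 - 0 = 30, d_1 = (923 - 30^2)/1 = 23/1 = 23, a_1 = floor((30 + 30)/23) = 2.
  m_2 = 23*2 - 30 = 16, d_2 = (923 - 16^2)/23 = 667/23 = 29, a_2 = floor((30 + 16)/29) = 1.
  m_3 = 29*1 - 16 = 13, d_3 = (923 - 13^2)/29 = 754/29 = 26, a_3 = floor((30 + 13)/26) = 1.
  m_4 = 26*1 - 13 = 13, d_4 = (923 - 13^2)/26 = 754/26 = 29, a_4 = floor((30 + 13)/29) = 1.
  m_5 = 29*1 - 13 = 16, d_5 = (923 - 16^2)/29 = 667/29 = 23, a_5 = floor((30 + 16)/23) = 2.
  m_6 = 23*2 - 16 = 30, d_6 = (923 - 30^2)/23 = 23/23 = 1, a_6 = floor((30 + 30)/1) = 60.
  m_7 = 1*60 - 30 = 30, d_7 = (923 - 30^2)/1 = 23/1 = 23: (m_7, d_7) = (m_1, d_1) = (30, 23), so from here the quotients repeat a_1, ..., a_6; the period length is 6.
So sqrt(923) = [30; (2, 1, 1, 1, 2, 60)] with period length k = 6.
k is even, so the fundamental solution of x^2 - 923y^2 = 1 is (p_{k-1}, q_{k-1}) = (p_5, q_5); compute convergents through index 5.
Convergents (p_i = a_i*p_{i-1} + p_{i-2}, q_i = a_i*q_{i-1} + q_{i-2} with p_{-2}=0, p_{-1}=1, q_{-2}=1, q_{-1}=0):
  i=0: a_0=30, p_0 = 30*1 + 0 = 30, q_0 = 30*0 + 1 = 1.
  i=1: a_1=2, p_1 = 2*30 + 1 = 61, q_1 = 2*1 + 0 = 2.
  i=2: a_2=1, p_2 = 1*61 + 30 = 91, q_2 = 1*2 + 1 = 3.
  i=3: a_3=1, p_3 = 1*91 + 61 = 152, q_3 = 1*3 + 2 = 5.
  i=4: a_4=1, p_4 = 1*152 + 91 = 243, q_4 = 1*5 + 3 = 8.
  i=5: a_5=2, p_5 = 2*243 + 152 = 638, q_5 = 2*8 + 5 = 21.
Check: 638^2 - 923*21^2 = 407044 - 407043 = 1, so (x, y) = (638, 21) solves the equation, and by the theorem it is the least positive solution.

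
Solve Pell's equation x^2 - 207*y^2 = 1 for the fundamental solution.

(x, y) = (1151, 80)

First expand sqrt(207) as a continued fraction. With x_i = (sqrt(207) + m_i)/d_i and (m_0, d_0) = (0, 1): a_0 = floor(sqrt(207)) = 14, since 14^2 = 196 <= 207 < 225 = 15^2.
Iterate m_{i+1} = d_i*a_i - m_i, d_{i+1} = (207 - m_{i+1}^2)/d_i, a_{i+1} = floor((a_0 + m_{i+1})/d_{i+1}):
  m_1 = 1*14 - 0 = 14, d_1 = (207 - 14^2)/1 = 11/1 = 11, a_1 = floor((14 + 14)/11) = 2.
  m_2 = 11*2 - 14 = 8, d_2 = (207 - 8^2)/11 = 143/11 = 13, a_2 = floor((14 + 8)/13) = 1.
  m_3 = 13*1 - 8 = 5, d_3 = (207 - 5^2)/13 = 182/13 = 14, a_3 = floor((14 + 5)/14) = 1.
  m_4 = 14*1 - 5 = 9, d_4 = (207 - 9^2)/14 = 126/14 = 9, a_4 = floor((14 + 9)/9) = 2.
  m_5 = 9*2 - 9 = 9, d_5 = (207 - 9^2)/9 = 126/9 = 14, a_5 = floor((14 + 9)/14) = 1.
  m_6 = 14*1 - 9 = 5, d_6 = (207 - 5^2)/14 = 182/14 = 13, a_6 = floor((14 + 5)/13) = 1.
  m_7 = 13*1 - 5 = 8, d_7 = (207 - 8^2)/13 = 143/13 = 11, a_7 = floor((14 + 8)/11) = 2.
  m_8 = 11*2 - 8 = 14, d_8 = (207 - 14^2)/11 = 11/11 = 1, a_8 = floor((14 + 14)/1) = 28.
  m_9 = 1*28 - 14 = 14, d_9 = (207 - 14^2)/1 = 11/1 = 11: (m_9, d_9) = (m_1, d_1) = (14, 11), so from here the quotients repeat a_1, ..., a_8; the period length is 8.
So sqrt(207) = [14; (2, 1, 1, 2, 1, 1, 2, 28)] with period length k = 8.
k is even, so the fundamental solution of x^2 - 207y^2 = 1 is (p_{k-1}, q_{k-1}) = (p_7, q_7); compute convergents through index 7.
Convergents (p_i = a_i*p_{i-1} + p_{i-2}, q_i = a_i*q_{i-1} + q_{i-2} with p_{-2}=0, p_{-1}=1, q_{-2}=1, q_{-1}=0):
  i=0: a_0=14, p_0 = 14*1 + 0 = 14, q_0 = 14*0 + 1 = 1.
  i=1: a_1=2, p_1 = 2*14 + 1 = 29, q_1 = 2*1 + 0 = 2.
  i=2: a_2=1, p_2 = 1*29 + 14 = 43, q_2 = 1*2 + 1 = 3.
  i=3: a_3=1, p_3 = 1*43 + 29 = 72, q_3 = 1*3 + 2 = 5.
  i=4: a_4=2, p_4 = 2*72 + 43 = 187, q_4 = 2*5 + 3 = 13.
  i=5: a_5=1, p_5 = 1*187 + 72 = 259, q_5 = 1*13 + 5 = 18.
  i=6: a_6=1, p_6 = 1*259 + 187 = 446, q_6 = 1*18 + 13 = 31.
  i=7: a_7=2, p_7 = 2*446 + 259 = 1151, q_7 = 2*31 + 18 = 80.
Check: 1151^2 - 207*80^2 = 1324801 - 1324800 = 1, so (x, y) = (1151, 80) solves the equation, and by the theorem it is the least positive solution.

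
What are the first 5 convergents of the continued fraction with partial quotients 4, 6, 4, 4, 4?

4/1, 25/6, 104/25, 441/106, 1868/449

Using the convergent recurrence p_i = a_i*p_{i-1} + p_{i-2}, q_i = a_i*q_{i-1} + q_{i-2} with p_{-2}=0, p_{-1}=1, q_{-2}=1, q_{-1}=0:
  i=0: a_0=4, p_0 = 4*1 + 0 = 4, q_0 = 4*0 + 1 = 1.
  i=1: a_1=6, p_1 = 6*4 + 1 = 25, q_1 = 6*1 + 0 = 6.
  i=2: a_2=4, p_2 = 4*25 + 4 = 104, q_2 = 4*6 + 1 = 25.
  i=3: a_3=4, p_3 = 4*104 + 25 = 441, q_3 = 4*25 + 6 = 106.
  i=4: a_4=4, p_4 = 4*441 + 104 = 1868, q_4 = 4*106 + 25 = 449.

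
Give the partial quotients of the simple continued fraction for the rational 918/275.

Run the Euclidean algorithm on 918 and 275; the successive quotients are the partial quotients a_0, a_1, ... (each step inverts the fractional part left over by the previous one):
  918 = 3*275 + 93, so a_0 = 3.
  275 = 2*93 + 89, so a_1 = 2.
  93 = 1*89 + 4, so a_2 = 1.
  89 = 22*4 + 1, so a_3 = 22.
  4 = 4*1 + 0, so a_4 = 4.
The remainder reaches 0 after 5 divisions, so the expansion has 5 partial quotients, read off in order.

[3; 2, 1, 22, 4]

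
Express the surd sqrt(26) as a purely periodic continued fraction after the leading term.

[5; (10)]

Write x_i = (sqrt(26) + m_i)/d_i with (m_0, d_0) = (0, 1). a_0 = floor(sqrt(26)) = 5, since 5^2 = 25 <= 26 < 36 = 6^2.
Iterate m_{i+1} = d_i*a_i - m_i, d_{i+1} = (26 - m_{i+1}^2)/d_i, a_{i+1} = floor((a_0 + m_{i+1})/d_{i+1}):
  m_1 = 1*5 - 0 = 5, d_1 = (26 - 5^2)/1 = 1/1 = 1, a_1 = floor((5 + 5)/1) = 10.
  m_2 = 1*10 - 5 = 5, d_2 = (26 - 5^2)/1 = 1/1 = 1: (m_2, d_2) = (m_1, d_1) = (5, 1), so from here the quotient a_1 repeats; the period length is 1.
Hence the expansion of sqrt(26) is a_0 = 5 followed by the repeating block 10 (period 1).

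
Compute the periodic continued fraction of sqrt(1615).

[40; (5, 2, 1, 8, 4, 8, 1, 2, 5, 80)]

Write x_i = (sqrt(1615) + m_i)/d_i with (m_0, d_0) = (0, 1). a_0 = floor(sqrt(1615)) = 40, since 40^2 = 1600 <= 1615 < 1681 = 41^2.
Iterate m_{i+1} = d_i*a_i - m_i, d_{i+1} = (1615 - m_{i+1}^2)/d_i, a_{i+1} = floor((a_0 + m_{i+1})/d_{i+1}):
  m_1 = 1*40 - 0 = 40, d_1 = (1615 - 40^2)/1 = 15/1 = 15, a_1 = floor((40 + 40)/15) = 5.
  m_2 = 15*5 - 40 = 35, d_2 = (1615 - 35^2)/15 = 390/15 = 26, a_2 = floor((40 + 35)/26) = 2.
  m_3 = 26*2 - 35 = 17, d_3 = (1615 - 17^2)/26 = 1326/26 = 51, a_3 = floor((40 + 17)/51) = 1.
  m_4 = 51*1 - 17 = 34, d_4 = (1615 - 34^2)/51 = 459/51 = 9, a_4 = floor((40 + 34)/9) = 8.
  m_5 = 9*8 - 34 = 38, d_5 = (1615 - 38^2)/9 = 171/9 = 19, a_5 = floor((40 + 38)/19) = 4.
  m_6 = 19*4 - 38 = 38, d_6 = (1615 - 38^2)/19 = 171/19 = 9, a_6 = floor((40 + 38)/9) = 8.
  m_7 = 9*8 - 38 = 34, d_7 = (1615 - 34^2)/9 = 459/9 = 51, a_7 = floor((40 + 34)/51) = 1.
  m_8 = 51*1 - 34 = 17, d_8 = (1615 - 17^2)/51 = 1326/51 = 26, a_8 = floor((40 + 17)/26) = 2.
  m_9 = 26*2 - 17 = 35, d_9 = (1615 - 35^2)/26 = 390/26 = 15, a_9 = floor((40 + 35)/15) = 5.
  m_10 = 15*5 - 35 = 40, d_10 = (1615 - 40^2)/15 = 15/15 = 1, a_10 = floor((40 + 40)/1) = 80.
  m_11 = 1*80 - 40 = 40, d_11 = (1615 - 40^2)/1 = 15/1 = 15: (m_11, d_11) = (m_1, d_1) = (40, 15), so from here the quotients repeat a_1, ..., a_10; the period length is 10.
Hence the expansion of sqrt(1615) is a_0 = 40 followed by the repeating block 5, 2, 1, 8, 4, 8, 1, 2, 5, 80 (period 10).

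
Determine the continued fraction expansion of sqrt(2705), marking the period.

Write x_i = (sqrt(2705) + m_i)/d_i with (m_0, d_0) = (0, 1). a_0 = floor(sqrt(2705)) = 52, since 52^2 = 2704 <= 2705 < 2809 = 53^2.
Iterate m_{i+1} = d_i*a_i - m_i, d_{i+1} = (2705 - m_{i+1}^2)/d_i, a_{i+1} = floor((a_0 + m_{i+1})/d_{i+1}):
  m_1 = 1*52 - 0 = 52, d_1 = (2705 - 52^2)/1 = 1/1 = 1, a_1 = floor((52 + 52)/1) = 104.
  m_2 = 1*104 - 52 = 52, d_2 = (2705 - 52^2)/1 = 1/1 = 1: (m_2, d_2) = (m_1, d_1) = (52, 1), so from here the quotient a_1 repeats; the period length is 1.
Hence the expansion of sqrt(2705) is a_0 = 52 followed by the repeating block 104 (period 1).

[52; (104)]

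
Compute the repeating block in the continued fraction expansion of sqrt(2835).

Write x_i = (sqrt(2835) + m_i)/d_i with (m_0, d_0) = (0, 1). a_0 = floor(sqrt(2835)) = 53, since 53^2 = 2809 <= 2835 < 2916 = 54^2.
Iterate m_{i+1} = d_i*a_i - m_i, d_{i+1} = (2835 - m_{i+1}^2)/d_i, a_{i+1} = floor((a_0 + m_{i+1})/d_{i+1}):
  m_1 = 1*53 - 0 = 53, d_1 = (2835 - 53^2)/1 = 26/1 = 26, a_1 = floor((53 + 53)/26) = 4.
  m_2 = 26*4 - 53 = 51, d_2 = (2835 - 51^2)/26 = 234/26 = 9, a_2 = floor((53 + 51)/9) = 11.
  m_3 = 9*11 - 51 = 48, d_3 = (2835 - 48^2)/9 = 531/9 = 59, a_3 = floor((53 + 48)/59) = 1.
  m_4 = 59*1 - 48 = 11, d_4 = (2835 - 11^2)/59 = 2714/59 = 46, a_4 = floor((53 + 11)/46) = 1.
  m_5 = 46*1 - 11 = 35, d_5 = (2835 - 35^2)/46 = 1610/46 = 35, a_5 = floor((53 + 35)/35) = 2.
  m_6 = 35*2 - 35 = 35, d_6 = (2835 - 35^2)/35 = 1610/35 = 46, a_6 = floor((53 + 35)/46) = 1.
  m_7 = 46*1 - 35 = 11, d_7 = (2835 - 11^2)/46 = 2714/46 = 59, a_7 = floor((53 + 11)/59) = 1.
  m_8 = 59*1 - 11 = 48, d_8 = (2835 - 48^2)/59 = 531/59 = 9, a_8 = floor((53 + 48)/9) = 11.
  m_9 = 9*11 - 48 = 51, d_9 = (2835 - 51^2)/9 = 234/9 = 26, a_9 = floor((53 + 51)/26) = 4.
  m_10 = 26*4 - 51 = 53, d_10 = (2835 - 53^2)/26 = 26/26 = 1, a_10 = floor((53 + 53)/1) = 106.
  m_11 = 1*106 - 53 = 53, d_11 = (2835 - 53^2)/1 = 26/1 = 26: (m_11, d_11) = (m_1, d_1) = (53, 26), so from here the quotients repeat a_1, ..., a_10; the period length is 10.
Hence the expansion of sqrt(2835) is a_0 = 53 followed by the repeating block 4, 11, 1, 1, 2, 1, 1, 11, 4, 106 (period 10).

[53; (4, 11, 1, 1, 2, 1, 1, 11, 4, 106)]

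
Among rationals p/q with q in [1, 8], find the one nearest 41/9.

Expand x = 41/9 as a continued fraction with the Euclidean algorithm:
  41 = 4*9 + 5, so a_0 = 4.
  9 = 1*5 + 4, so a_1 = 1.
  5 = 1*4 + 1, so a_2 = 1.
  4 = 4*1 + 0, so a_3 = 4.
so x = [4; 1, 1, 4].
Convergents (p_i = a_i*p_{i-1} + p_{i-2}, q_i = a_i*q_{i-1} + q_{i-2} with p_{-2}=0, p_{-1}=1, q_{-2}=1, q_{-1}=0), until the denominator exceeds 8:
  i=0: a_0=4, p_0 = 4*1 + 0 = 4, q_0 = 4*0 + 1 = 1.
  i=1: a_1=1, p_1 = 1*4 + 1 = 5, q_1 = 1*1 + 0 = 1.
  i=2: a_2=1, p_2 = 1*5 + 4 = 9, q_2 = 1*1 + 1 = 2.
  i=3: a_3=4, p_3 = 4*9 + 5 = 41, q_3 = 4*2 + 1 = 9.
q_3 = 9 > 8, so the last convergent with denominator <= 8 is p_2/q_2 = 9/2.
The closest fraction with denominator <= 8 is either p_2/q_2 or the intermediate fraction (k*p_2 + p_1)/(k*q_2 + q_1) with the largest k >= 1 whose denominator stays <= 8; these approach x as k grows, and every other convergent or intermediate fraction in range is farther away.
Largest k: floor((8 - q_1)/q_2) = floor((8 - 1)/2) = 3.
That gives (3*9 + 5)/(3*2 + 1) = 32/7.
Compare the errors: |x - 9/2| = |41*2 - 9*9|/(9*2) = 1/18, and |x - 32/7| = |41*7 - 32*9|/(9*7) = 1/63.
Cross-multiplying, 1*18 = 18 < 63 = 1*63, so 1/63 is smaller: the intermediate fraction 32/7 is closer to x than 9/2.

32/7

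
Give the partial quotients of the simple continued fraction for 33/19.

[1; 1, 2, 1, 4]

Run the Euclidean algorithm on 33 and 19; the successive quotients are the partial quotients a_0, a_1, ... (each step inverts the fractional part left over by the previous one):
  33 = 1*19 + 14, so a_0 = 1.
  19 = 1*14 + 5, so a_1 = 1.
  14 = 2*5 + 4, so a_2 = 2.
  5 = 1*4 + 1, so a_3 = 1.
  4 = 4*1 + 0, so a_4 = 4.
The remainder reaches 0 after 5 divisions, so the expansion has 5 partial quotients, read off in order.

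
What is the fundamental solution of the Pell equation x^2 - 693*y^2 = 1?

(x, y) = (246401, 9360)

First expand sqrt(693) as a continued fraction. With x_i = (sqrt(693) + m_i)/d_i and (m_0, d_0) = (0, 1): a_0 = floor(sqrt(693)) = 26, since 26^2 = 676 <= 693 < 729 = 27^2.
Iterate m_{i+1} = d_i*a_i - m_i, d_{i+1} = (693 - m_{i+1}^2)/d_i, a_{i+1} = floor((a_0 + m_{i+1})/d_{i+1}):
  m_1 = 1*26 - 0 = 26, d_1 = (693 - 26^2)/1 = 17/1 = 17, a_1 = floor((26 + 26)/17) = 3.
  m_2 = 17*3 - 26 = 25, d_2 = (693 - 25^2)/17 = 68/17 = 4, a_2 = floor((26 + 25)/4) = 12.
  m_3 = 4*12 - 25 = 23, d_3 = (693 - 23^2)/4 = 164/4 = 41, a_3 = floor((26 + 23)/41) = 1.
  m_4 = 41*1 - 23 = 18, d_4 = (693 - 18^2)/41 = 369/41 = 9, a_4 = floor((26 + 18)/9) = 4.
  m_5 = 9*4 - 18 = 18, d_5 = (693 - 18^2)/9 = 369/9 = 41, a_5 = floor((26 + 18)/41) = 1.
  m_6 = 41*1 - 18 = 23, d_6 = (693 - 23^2)/41 = 164/41 = 4, a_6 = floor((26 + 23)/4) = 12.
  m_7 = 4*12 - 23 = 25, d_7 = (693 - 25^2)/4 = 68/4 = 17, a_7 = floor((26 + 25)/17) = 3.
  m_8 = 17*3 - 25 = 26, d_8 = (693 - 26^2)/17 = 17/17 = 1, a_8 = floor((26 + 26)/1) = 52.
  m_9 = 1*52 - 26 = 26, d_9 = (693 - 26^2)/1 = 17/1 = 17: (m_9, d_9) = (m_1, d_1) = (26, 17), so from here the quotients repeat a_1, ..., a_8; the period length is 8.
So sqrt(693) = [26; (3, 12, 1, 4, 1, 12, 3, 52)] with period length k = 8.
k is even, so the fundamental solution of x^2 - 693y^2 = 1 is (p_{k-1}, q_{k-1}) = (p_7, q_7); compute convergents through index 7.
Convergents (p_i = a_i*p_{i-1} + p_{i-2}, q_i = a_i*q_{i-1} + q_{i-2} with p_{-2}=0, p_{-1}=1, q_{-2}=1, q_{-1}=0):
  i=0: a_0=26, p_0 = 26*1 + 0 = 26, q_0 = 26*0 + 1 = 1.
  i=1: a_1=3, p_1 = 3*26 + 1 = 79, q_1 = 3*1 + 0 = 3.
  i=2: a_2=12, p_2 = 12*79 + 26 = 974, q_2 = 12*3 + 1 = 37.
  i=3: a_3=1, p_3 = 1*974 + 79 = 1053, q_3 = 1*37 + 3 = 40.
  i=4: a_4=4, p_4 = 4*1053 + 974 = 5186, q_4 = 4*40 + 37 = 197.
  i=5: a_5=1, p_5 = 1*5186 + 1053 = 6239, q_5 = 1*197 + 40 = 237.
  i=6: a_6=12, p_6 = 12*6239 + 5186 = 80054, q_6 = 12*237 + 197 = 3041.
  i=7: a_7=3, p_7 = 3*80054 + 6239 = 246401, q_7 = 3*3041 + 237 = 9360.
Check: 246401^2 - 693*9360^2 = 60713452801 - 60713452800 = 1, so (x, y) = (246401, 9360) solves the equation, and by the theorem it is the least positive solution.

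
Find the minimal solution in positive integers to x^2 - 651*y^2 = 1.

(x, y) = (1735, 68)

First expand sqrt(651) as a continued fraction. With x_i = (sqrt(651) + m_i)/d_i and (m_0, d_0) = (0, 1): a_0 = floor(sqrt(651)) = 25, since 25^2 = 625 <= 651 < 676 = 26^2.
Iterate m_{i+1} = d_i*a_i - m_i, d_{i+1} = (651 - m_{i+1}^2)/d_i, a_{i+1} = floor((a_0 + m_{i+1})/d_{i+1}):
  m_1 = 1*25 - 0 = 25, d_1 = (651 - 25^2)/1 = 26/1 = 26, a_1 = floor((25 + 25)/26) = 1.
  m_2 = 26*1 - 25 = 1, d_2 = (651 - 1^2)/26 = 650/26 = 25, a_2 = floor((25 + 1)/25) = 1.
  m_3 = 25*1 - 1 = 24, d_3 = (651 - 24^2)/25 = 75/25 = 3, a_3 = floor((25 + 24)/3) = 16.
  m_4 = 3*16 - 24 = 24, d_4 = (651 - 24^2)/3 = 75/3 = 25, a_4 = floor((25 + 24)/25) = 1.
  m_5 = 25*1 - 24 = 1, d_5 = (651 - 1^2)/25 = 650/25 = 26, a_5 = floor((25 + 1)/26) = 1.
  m_6 = 26*1 - 1 = 25, d_6 = (651 - 25^2)/26 = 26/26 = 1, a_6 = floor((25 + 25)/1) = 50.
  m_7 = 1*50 - 25 = 25, d_7 = (651 - 25^2)/1 = 26/1 = 26: (m_7, d_7) = (m_1, d_1) = (25, 26), so from here the quotients repeat a_1, ..., a_6; the period length is 6.
So sqrt(651) = [25; (1, 1, 16, 1, 1, 50)] with period length k = 6.
k is even, so the fundamental solution of x^2 - 651y^2 = 1 is (p_{k-1}, q_{k-1}) = (p_5, q_5); compute convergents through index 5.
Convergents (p_i = a_i*p_{i-1} + p_{i-2}, q_i = a_i*q_{i-1} + q_{i-2} with p_{-2}=0, p_{-1}=1, q_{-2}=1, q_{-1}=0):
  i=0: a_0=25, p_0 = 25*1 + 0 = 25, q_0 = 25*0 + 1 = 1.
  i=1: a_1=1, p_1 = 1*25 + 1 = 26, q_1 = 1*1 + 0 = 1.
  i=2: a_2=1, p_2 = 1*26 + 25 = 51, q_2 = 1*1 + 1 = 2.
  i=3: a_3=16, p_3 = 16*51 + 26 = 842, q_3 = 16*2 + 1 = 33.
  i=4: a_4=1, p_4 = 1*842 + 51 = 893, q_4 = 1*33 + 2 = 35.
  i=5: a_5=1, p_5 = 1*893 + 842 = 1735, q_5 = 1*35 + 33 = 68.
Check: 1735^2 - 651*68^2 = 3010225 - 3010224 = 1, so (x, y) = (1735, 68) solves the equation, and by the theorem it is the least positive solution.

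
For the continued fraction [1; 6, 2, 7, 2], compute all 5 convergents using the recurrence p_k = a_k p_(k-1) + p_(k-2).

1/1, 7/6, 15/13, 112/97, 239/207

Using the convergent recurrence p_i = a_i*p_{i-1} + p_{i-2}, q_i = a_i*q_{i-1} + q_{i-2} with p_{-2}=0, p_{-1}=1, q_{-2}=1, q_{-1}=0:
  i=0: a_0=1, p_0 = 1*1 + 0 = 1, q_0 = 1*0 + 1 = 1.
  i=1: a_1=6, p_1 = 6*1 + 1 = 7, q_1 = 6*1 + 0 = 6.
  i=2: a_2=2, p_2 = 2*7 + 1 = 15, q_2 = 2*6 + 1 = 13.
  i=3: a_3=7, p_3 = 7*15 + 7 = 112, q_3 = 7*13 + 6 = 97.
  i=4: a_4=2, p_4 = 2*112 + 15 = 239, q_4 = 2*97 + 13 = 207.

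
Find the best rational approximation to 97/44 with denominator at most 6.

Expand x = 97/44 as a continued fraction with the Euclidean algorithm:
  97 = 2*44 + 9, so a_0 = 2.
  44 = 4*9 + 8, so a_1 = 4.
  9 = 1*8 + 1, so a_2 = 1.
  8 = 8*1 + 0, so a_3 = 8.
so x = [2; 4, 1, 8].
Convergents (p_i = a_i*p_{i-1} + p_{i-2}, q_i = a_i*q_{i-1} + q_{i-2} with p_{-2}=0, p_{-1}=1, q_{-2}=1, q_{-1}=0), until the denominator exceeds 6:
  i=0: a_0=2, p_0 = 2*1 + 0 = 2, q_0 = 2*0 + 1 = 1.
  i=1: a_1=4, p_1 = 4*2 + 1 = 9, q_1 = 4*1 + 0 = 4.
  i=2: a_2=1, p_2 = 1*9 + 2 = 11, q_2 = 1*4 + 1 = 5.
  i=3: a_3=8, p_3 = 8*11 + 9 = 97, q_3 = 8*5 + 4 = 44.
q_3 = 44 > 6, so the last convergent with denominator <= 6 is p_2/q_2 = 11/5.
The closest fraction with denominator <= 6 is either p_2/q_2 or the intermediate fraction (k*p_2 + p_1)/(k*q_2 + q_1) with the largest k >= 1 whose denominator stays <= 6; these approach x as k grows, and every other convergent or intermediate fraction in range is farther away.
Largest k: floor((6 - q_1)/q_2) = floor((6 - 4)/5) = 0.
Since k = 0, no intermediate fraction beyond p_2/q_2 has denominator <= 6, so the convergent 11/5 is the closest (its error is |97*5 - 11*44|/(44*5) = 1/220).

11/5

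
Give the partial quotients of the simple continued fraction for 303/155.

[1; 1, 21, 7]

Run the Euclidean algorithm on 303 and 155; the successive quotients are the partial quotients a_0, a_1, ... (each step inverts the fractional part left over by the previous one):
  303 = 1*155 + 148, so a_0 = 1.
  155 = 1*148 + 7, so a_1 = 1.
  148 = 21*7 + 1, so a_2 = 21.
  7 = 7*1 + 0, so a_3 = 7.
The remainder reaches 0 after 4 divisions, so the expansion has 4 partial quotients, read off in order.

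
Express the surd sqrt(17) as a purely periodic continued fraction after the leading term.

[4; (8)]

Write x_i = (sqrt(17) + m_i)/d_i with (m_0, d_0) = (0, 1). a_0 = floor(sqrt(17)) = 4, since 4^2 = 16 <= 17 < 25 = 5^2.
Iterate m_{i+1} = d_i*a_i - m_i, d_{i+1} = (17 - m_{i+1}^2)/d_i, a_{i+1} = floor((a_0 + m_{i+1})/d_{i+1}):
  m_1 = 1*4 - 0 = 4, d_1 = (17 - 4^2)/1 = 1/1 = 1, a_1 = floor((4 + 4)/1) = 8.
  m_2 = 1*8 - 4 = 4, d_2 = (17 - 4^2)/1 = 1/1 = 1: (m_2, d_2) = (m_1, d_1) = (4, 1), so from here the quotient a_1 repeats; the period length is 1.
Hence the expansion of sqrt(17) is a_0 = 4 followed by the repeating block 8 (period 1).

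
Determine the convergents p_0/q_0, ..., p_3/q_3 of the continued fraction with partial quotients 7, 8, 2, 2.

Using the convergent recurrence p_i = a_i*p_{i-1} + p_{i-2}, q_i = a_i*q_{i-1} + q_{i-2} with p_{-2}=0, p_{-1}=1, q_{-2}=1, q_{-1}=0:
  i=0: a_0=7, p_0 = 7*1 + 0 = 7, q_0 = 7*0 + 1 = 1.
  i=1: a_1=8, p_1 = 8*7 + 1 = 57, q_1 = 8*1 + 0 = 8.
  i=2: a_2=2, p_2 = 2*57 + 7 = 121, q_2 = 2*8 + 1 = 17.
  i=3: a_3=2, p_3 = 2*121 + 57 = 299, q_3 = 2*17 + 8 = 42.

7/1, 57/8, 121/17, 299/42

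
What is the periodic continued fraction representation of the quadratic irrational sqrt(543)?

[23; (3, 3, 3, 1, 14, 1, 3, 3, 3, 46)]

Write x_i = (sqrt(543) + m_i)/d_i with (m_0, d_0) = (0, 1). a_0 = floor(sqrt(543)) = 23, since 23^2 = 529 <= 543 < 576 = 24^2.
Iterate m_{i+1} = d_i*a_i - m_i, d_{i+1} = (543 - m_{i+1}^2)/d_i, a_{i+1} = floor((a_0 + m_{i+1})/d_{i+1}):
  m_1 = 1*23 - 0 = 23, d_1 = (543 - 23^2)/1 = 14/1 = 14, a_1 = floor((23 + 23)/14) = 3.
  m_2 = 14*3 - 23 = 19, d_2 = (543 - 19^2)/14 = 182/14 = 13, a_2 = floor((23 + 19)/13) = 3.
  m_3 = 13*3 - 19 = 20, d_3 = (543 - 20^2)/13 = 143/13 = 11, a_3 = floor((23 + 20)/11) = 3.
  m_4 = 11*3 - 20 = 13, d_4 = (543 - 13^2)/11 = 374/11 = 34, a_4 = floor((23 + 13)/34) = 1.
  m_5 = 34*1 - 13 = 21, d_5 = (543 - 21^2)/34 = 102/34 = 3, a_5 = floor((23 + 21)/3) = 14.
  m_6 = 3*14 - 21 = 21, d_6 = (543 - 21^2)/3 = 102/3 = 34, a_6 = floor((23 + 21)/34) = 1.
  m_7 = 34*1 - 21 = 13, d_7 = (543 - 13^2)/34 = 374/34 = 11, a_7 = floor((23 + 13)/11) = 3.
  m_8 = 11*3 - 13 = 20, d_8 = (543 - 20^2)/11 = 143/11 = 13, a_8 = floor((23 + 20)/13) = 3.
  m_9 = 13*3 - 20 = 19, d_9 = (543 - 19^2)/13 = 182/13 = 14, a_9 = floor((23 + 19)/14) = 3.
  m_10 = 14*3 - 19 = 23, d_10 = (543 - 23^2)/14 = 14/14 = 1, a_10 = floor((23 + 23)/1) = 46.
  m_11 = 1*46 - 23 = 23, d_11 = (543 - 23^2)/1 = 14/1 = 14: (m_11, d_11) = (m_1, d_1) = (23, 14), so from here the quotients repeat a_1, ..., a_10; the period length is 10.
Hence the expansion of sqrt(543) is a_0 = 23 followed by the repeating block 3, 3, 3, 1, 14, 1, 3, 3, 3, 46 (period 10).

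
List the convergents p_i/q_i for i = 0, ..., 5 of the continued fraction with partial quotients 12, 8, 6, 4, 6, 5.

Using the convergent recurrence p_i = a_i*p_{i-1} + p_{i-2}, q_i = a_i*q_{i-1} + q_{i-2} with p_{-2}=0, p_{-1}=1, q_{-2}=1, q_{-1}=0:
  i=0: a_0=12, p_0 = 12*1 + 0 = 12, q_0 = 12*0 + 1 = 1.
  i=1: a_1=8, p_1 = 8*12 + 1 = 97, q_1 = 8*1 + 0 = 8.
  i=2: a_2=6, p_2 = 6*97 + 12 = 594, q_2 = 6*8 + 1 = 49.
  i=3: a_3=4, p_3 = 4*594 + 97 = 2473, q_3 = 4*49 + 8 = 204.
  i=4: a_4=6, p_4 = 6*2473 + 594 = 15432, q_4 = 6*204 + 49 = 1273.
  i=5: a_5=5, p_5 = 5*15432 + 2473 = 79633, q_5 = 5*1273 + 204 = 6569.

12/1, 97/8, 594/49, 2473/204, 15432/1273, 79633/6569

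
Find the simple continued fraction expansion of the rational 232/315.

[0; 1, 2, 1, 3, 1, 7, 2]

Run the Euclidean algorithm on 232 and 315; the successive quotients are the partial quotients a_0, a_1, ... (each step inverts the fractional part left over by the previous one):
  232 = 0*315 + 232, so a_0 = 0.
  315 = 1*232 + 83, so a_1 = 1.
  232 = 2*83 + 66, so a_2 = 2.
  83 = 1*66 + 17, so a_3 = 1.
  66 = 3*17 + 15, so a_4 = 3.
  17 = 1*15 + 2, so a_5 = 1.
  15 = 7*2 + 1, so a_6 = 7.
  2 = 2*1 + 0, so a_7 = 2.
The remainder reaches 0 after 8 divisions, so the expansion has 8 partial quotients, read off in order.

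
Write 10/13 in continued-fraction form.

Run the Euclidean algorithm on 10 and 13; the successive quotients are the partial quotients a_0, a_1, ... (each step inverts the fractional part left over by the previous one):
  10 = 0*13 + 10, so a_0 = 0.
  13 = 1*10 + 3, so a_1 = 1.
  10 = 3*3 + 1, so a_2 = 3.
  3 = 3*1 + 0, so a_3 = 3.
The remainder reaches 0 after 4 divisions, so the expansion has 4 partial quotients, read off in order.

[0; 1, 3, 3]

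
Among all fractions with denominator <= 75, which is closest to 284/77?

Expand x = 284/77 as a continued fraction with the Euclidean algorithm:
  284 = 3*77 + 53, so a_0 = 3.
  77 = 1*53 + 24, so a_1 = 1.
  53 = 2*24 + 5, so a_2 = 2.
  24 = 4*5 + 4, so a_3 = 4.
  5 = 1*4 + 1, so a_4 = 1.
  4 = 4*1 + 0, so a_5 = 4.
so x = [3; 1, 2, 4, 1, 4].
Convergents (p_i = a_i*p_{i-1} + p_{i-2}, q_i = a_i*q_{i-1} + q_{i-2} with p_{-2}=0, p_{-1}=1, q_{-2}=1, q_{-1}=0), until the denominator exceeds 75:
  i=0: a_0=3, p_0 = 3*1 + 0 = 3, q_0 = 3*0 + 1 = 1.
  i=1: a_1=1, p_1 = 1*3 + 1 = 4, q_1 = 1*1 + 0 = 1.
  i=2: a_2=2, p_2 = 2*4 + 3 = 11, q_2 = 2*1 + 1 = 3.
  i=3: a_3=4, p_3 = 4*11 + 4 = 48, q_3 = 4*3 + 1 = 13.
  i=4: a_4=1, p_4 = 1*48 + 11 = 59, q_4 = 1*13 + 3 = 16.
  i=5: a_5=4, p_5 = 4*59 + 48 = 284, q_5 = 4*16 + 13 = 77.
q_5 = 77 > 75, so the last convergent with denominator <= 75 is p_4/q_4 = 59/16.
The closest fraction with denominator <= 75 is either p_4/q_4 or the intermediate fraction (k*p_4 + p_3)/(k*q_4 + q_3) with the largest k >= 1 whose denominator stays <= 75; these approach x as k grows, and every other convergent or intermediate fraction in range is farther away.
Largest k: floor((75 - q_3)/q_4) = floor((75 - 13)/16) = 3.
That gives (3*59 + 48)/(3*16 + 13) = 225/61.
Compare the errors: |x - 59/16| = |284*16 - 59*77|/(77*16) = 1/1232, and |x - 225/61| = |284*61 - 225*77|/(77*61) = 1/4697.
Cross-multiplying, 1*1232 = 1232 < 4697 = 1*4697, so 1/4697 is smaller: the intermediate fraction 225/61 is closer to x than 59/16.

225/61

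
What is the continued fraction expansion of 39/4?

[9; 1, 3]

Run the Euclidean algorithm on 39 and 4; the successive quotients are the partial quotients a_0, a_1, ... (each step inverts the fractional part left over by the previous one):
  39 = 9*4 + 3, so a_0 = 9.
  4 = 1*3 + 1, so a_1 = 1.
  3 = 3*1 + 0, so a_2 = 3.
The remainder reaches 0 after 3 divisions, so the expansion has 3 partial quotients, read off in order.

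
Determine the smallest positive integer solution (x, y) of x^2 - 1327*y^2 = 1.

(x, y) = (65024, 1785)

First expand sqrt(1327) as a continued fraction. With x_i = (sqrt(1327) + m_i)/d_i and (m_0, d_0) = (0, 1): a_0 = floor(sqrt(1327)) = 36, since 36^2 = 1296 <= 1327 < 1369 = 37^2.
Iterate m_{i+1} = d_i*a_i - m_i, d_{i+1} = (1327 - m_{i+1}^2)/d_i, a_{i+1} = floor((a_0 + m_{i+1})/d_{i+1}):
  m_1 = 1*36 - 0 = 36, d_1 = (1327 - 36^2)/1 = 31/1 = 31, a_1 = floor((36 + 36)/31) = 2.
  m_2 = 31*2 - 36 = 26, d_2 = (1327 - 26^2)/31 = 651/31 = 21, a_2 = floor((36 + 26)/21) = 2.
  m_3 = 21*2 - 26 = 16, d_3 = (1327 - 16^2)/21 = 1071/21 = 51, a_3 = floor((36 + 16)/51) = 1.
  m_4 = 51*1 - 16 = 35, d_4 = (1327 - 35^2)/51 = 102/51 = 2, a_4 = floor((36 + 35)/2) = 35.
  m_5 = 2*35 - 35 = 35, d_5 = (1327 - 35^2)/2 = 102/2 = 51, a_5 = floor((36 + 35)/51) = 1.
  m_6 = 51*1 - 35 = 16, d_6 = (1327 - 16^2)/51 = 1071/51 = 21, a_6 = floor((36 + 16)/21) = 2.
  m_7 = 21*2 - 16 = 26, d_7 = (1327 - 26^2)/21 = 651/21 = 31, a_7 = floor((36 + 26)/31) = 2.
  m_8 = 31*2 - 26 = 36, d_8 = (1327 - 36^2)/31 = 31/31 = 1, a_8 = floor((36 + 36)/1) = 72.
  m_9 = 1*72 - 36 = 36, d_9 = (1327 - 36^2)/1 = 31/1 = 31: (m_9, d_9) = (m_1, d_1) = (36, 31), so from here the quotients repeat a_1, ..., a_8; the period length is 8.
So sqrt(1327) = [36; (2, 2, 1, 35, 1, 2, 2, 72)] with period length k = 8.
k is even, so the fundamental solution of x^2 - 1327y^2 = 1 is (p_{k-1}, q_{k-1}) = (p_7, q_7); compute convergents through index 7.
Convergents (p_i = a_i*p_{i-1} + p_{i-2}, q_i = a_i*q_{i-1} + q_{i-2} with p_{-2}=0, p_{-1}=1, q_{-2}=1, q_{-1}=0):
  i=0: a_0=36, p_0 = 36*1 + 0 = 36, q_0 = 36*0 + 1 = 1.
  i=1: a_1=2, p_1 = 2*36 + 1 = 73, q_1 = 2*1 + 0 = 2.
  i=2: a_2=2, p_2 = 2*73 + 36 = 182, q_2 = 2*2 + 1 = 5.
  i=3: a_3=1, p_3 = 1*182 + 73 = 255, q_3 = 1*5 + 2 = 7.
  i=4: a_4=35, p_4 = 35*255 + 182 = 9107, q_4 = 35*7 + 5 = 250.
  i=5: a_5=1, p_5 = 1*9107 + 255 = 9362, q_5 = 1*250 + 7 = 257.
  i=6: a_6=2, p_6 = 2*9362 + 9107 = 27831, q_6 = 2*257 + 250 = 764.
  i=7: a_7=2, p_7 = 2*27831 + 9362 = 65024, q_7 = 2*764 + 257 = 1785.
Check: 65024^2 - 1327*1785^2 = 4228120576 - 4228120575 = 1, so (x, y) = (65024, 1785) solves the equation, and by the theorem it is the least positive solution.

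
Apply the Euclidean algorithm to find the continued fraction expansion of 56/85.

[0; 1, 1, 1, 13, 2]

Run the Euclidean algorithm on 56 and 85; the successive quotients are the partial quotients a_0, a_1, ... (each step inverts the fractional part left over by the previous one):
  56 = 0*85 + 56, so a_0 = 0.
  85 = 1*56 + 29, so a_1 = 1.
  56 = 1*29 + 27, so a_2 = 1.
  29 = 1*27 + 2, so a_3 = 1.
  27 = 13*2 + 1, so a_4 = 13.
  2 = 2*1 + 0, so a_5 = 2.
The remainder reaches 0 after 6 divisions, so the expansion has 6 partial quotients, read off in order.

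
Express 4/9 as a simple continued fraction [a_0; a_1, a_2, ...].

[0; 2, 4]

Run the Euclidean algorithm on 4 and 9; the successive quotients are the partial quotients a_0, a_1, ... (each step inverts the fractional part left over by the previous one):
  4 = 0*9 + 4, so a_0 = 0.
  9 = 2*4 + 1, so a_1 = 2.
  4 = 4*1 + 0, so a_2 = 4.
The remainder reaches 0 after 3 divisions, so the expansion has 3 partial quotients, read off in order.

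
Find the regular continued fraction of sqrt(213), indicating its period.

Write x_i = (sqrt(213) + m_i)/d_i with (m_0, d_0) = (0, 1). a_0 = floor(sqrt(213)) = 14, since 14^2 = 196 <= 213 < 225 = 15^2.
Iterate m_{i+1} = d_i*a_i - m_i, d_{i+1} = (213 - m_{i+1}^2)/d_i, a_{i+1} = floor((a_0 + m_{i+1})/d_{i+1}):
  m_1 = 1*14 - 0 = 14, d_1 = (213 - 14^2)/1 = 17/1 = 17, a_1 = floor((14 + 14)/17) = 1.
  m_2 = 17*1 - 14 = 3, d_2 = (213 - 3^2)/17 = 204/17 = 12, a_2 = floor((14 + 3)/12) = 1.
  m_3 = 12*1 - 3 = 9, d_3 = (213 - 9^2)/12 = 132/12 = 11, a_3 = floor((14 + 9)/11) = 2.
  m_4 = 11*2 - 9 = 13, d_4 = (213 - 13^2)/11 = 44/11 = 4, a_4 = floor((14 + 13)/4) = 6.
  m_5 = 4*6 - 13 = 11, d_5 = (213 - 11^2)/4 = 92/4 = 23, a_5 = floor((14 + 11)/23) = 1.
  m_6 = 23*1 - 11 = 12, d_6 = (213 - 12^2)/23 = 69/23 = 3, a_6 = floor((14 + 12)/3) = 8.
  m_7 = 3*8 - 12 = 12, d_7 = (213 - 12^2)/3 = 69/3 = 23, a_7 = floor((14 + 12)/23) = 1.
  m_8 = 23*1 - 12 = 11, d_8 = (213 - 11^2)/23 = 92/23 = 4, a_8 = floor((14 + 11)/4) = 6.
  m_9 = 4*6 - 11 = 13, d_9 = (213 - 13^2)/4 = 44/4 = 11, a_9 = floor((14 + 13)/11) = 2.
  m_10 = 11*2 - 13 = 9, d_10 = (213 - 9^2)/11 = 132/11 = 12, a_10 = floor((14 + 9)/12) = 1.
  m_11 = 12*1 - 9 = 3, d_11 = (213 - 3^2)/12 = 204/12 = 17, a_11 = floor((14 + 3)/17) = 1.
  m_12 = 17*1 - 3 = 14, d_12 = (213 - 14^2)/17 = 17/17 = 1, a_12 = floor((14 + 14)/1) = 28.
  m_13 = 1*28 - 14 = 14, d_13 = (213 - 14^2)/1 = 17/1 = 17: (m_13, d_13) = (m_1, d_1) = (14, 17), so from here the quotients repeat a_1, ..., a_12; the period length is 12.
Hence the expansion of sqrt(213) is a_0 = 14 followed by the repeating block 1, 1, 2, 6, 1, 8, 1, 6, 2, 1, 1, 28 (period 12).

[14; (1, 1, 2, 6, 1, 8, 1, 6, 2, 1, 1, 28)]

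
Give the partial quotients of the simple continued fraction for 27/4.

[6; 1, 3]

Run the Euclidean algorithm on 27 and 4; the successive quotients are the partial quotients a_0, a_1, ... (each step inverts the fractional part left over by the previous one):
  27 = 6*4 + 3, so a_0 = 6.
  4 = 1*3 + 1, so a_1 = 1.
  3 = 3*1 + 0, so a_2 = 3.
The remainder reaches 0 after 3 divisions, so the expansion has 3 partial quotients, read off in order.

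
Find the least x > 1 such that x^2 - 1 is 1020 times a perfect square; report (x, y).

(x, y) = (511, 16)

First expand sqrt(1020) as a continued fraction. With x_i = (sqrt(1020) + m_i)/d_i and (m_0, d_0) = (0, 1): a_0 = floor(sqrt(1020)) = 31, since 31^2 = 961 <= 1020 < 1024 = 32^2.
Iterate m_{i+1} = d_i*a_i - m_i, d_{i+1} = (1020 - m_{i+1}^2)/d_i, a_{i+1} = floor((a_0 + m_{i+1})/d_{i+1}):
  m_1 = 1*31 - 0 = 31, d_1 = (1020 - 31^2)/1 = 59/1 = 59, a_1 = floor((31 + 31)/59) = 1.
  m_2 = 59*1 - 31 = 28, d_2 = (1020 - 28^2)/59 = 236/59 = 4, a_2 = floor((31 + 28)/4) = 14.
  m_3 = 4*14 - 28 = 28, d_3 = (1020 - 28^2)/4 = 236/4 = 59, a_3 = floor((31 + 28)/59) = 1.
  m_4 = 59*1 - 28 = 31, d_4 = (1020 - 31^2)/59 = 59/59 = 1, a_4 = floor((31 + 31)/1) = 62.
  m_5 = 1*62 - 31 = 31, d_5 = (1020 - 31^2)/1 = 59/1 = 59: (m_5, d_5) = (m_1, d_1) = (31, 59), so from here the quotients repeat a_1, ..., a_4; the period length is 4.
So sqrt(1020) = [31; (1, 14, 1, 62)] with period length k = 4.
k is even, so the fundamental solution of x^2 - 1020y^2 = 1 is (p_{k-1}, q_{k-1}) = (p_3, q_3); compute convergents through index 3.
Convergents (p_i = a_i*p_{i-1} + p_{i-2}, q_i = a_i*q_{i-1} + q_{i-2} with p_{-2}=0, p_{-1}=1, q_{-2}=1, q_{-1}=0):
  i=0: a_0=31, p_0 = 31*1 + 0 = 31, q_0 = 31*0 + 1 = 1.
  i=1: a_1=1, p_1 = 1*31 + 1 = 32, q_1 = 1*1 + 0 = 1.
  i=2: a_2=14, p_2 = 14*32 + 31 = 479, q_2 = 14*1 + 1 = 15.
  i=3: a_3=1, p_3 = 1*479 + 32 = 511, q_3 = 1*15 + 1 = 16.
Check: 511^2 - 1020*16^2 = 261121 - 261120 = 1, so (x, y) = (511, 16) solves the equation, and by the theorem it is the least positive solution.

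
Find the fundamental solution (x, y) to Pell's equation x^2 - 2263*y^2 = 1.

(x, y) = (110888, 2331)

First expand sqrt(2263) as a continued fraction. With x_i = (sqrt(2263) + m_i)/d_i and (m_0, d_0) = (0, 1): a_0 = floor(sqrt(2263)) = 47, since 47^2 = 2209 <= 2263 < 2304 = 48^2.
Iterate m_{i+1} = d_i*a_i - m_i, d_{i+1} = (2263 - m_{i+1}^2)/d_i, a_{i+1} = floor((a_0 + m_{i+1})/d_{i+1}):
  m_1 = 1*47 - 0 = 47, d_1 = (2263 - 47^2)/1 = 54/1 = 54, a_1 = floor((47 + 47)/54) = 1.
  m_2 = 54*1 - 47 = 7, d_2 = (2263 - 7^2)/54 = 2214/54 = 41, a_2 = floor((47 + 7)/41) = 1.
  m_3 = 41*1 - 7 = 34, d_3 = (2263 - 34^2)/41 = 1107/41 = 27, a_3 = floor((47 + 34)/27) = 3.
  m_4 = 27*3 - 34 = 47, d_4 = (2263 - 47^2)/27 = 54/27 = 2, a_4 = floor((47 + 47)/2) = 47.
  m_5 = 2*47 - 47 = 47, d_5 = (2263 - 47^2)/2 = 54/2 = 27, a_5 = floor((47 + 47)/27) = 3.
  m_6 = 27*3 - 47 = 34, d_6 = (2263 - 34^2)/27 = 1107/27 = 41, a_6 = floor((47 + 34)/41) = 1.
  m_7 = 41*1 - 34 = 7, d_7 = (2263 - 7^2)/41 = 2214/41 = 54, a_7 = floor((47 + 7)/54) = 1.
  m_8 = 54*1 - 7 = 47, d_8 = (2263 - 47^2)/54 = 54/54 = 1, a_8 = floor((47 + 47)/1) = 94.
  m_9 = 1*94 - 47 = 47, d_9 = (2263 - 47^2)/1 = 54/1 = 54: (m_9, d_9) = (m_1, d_1) = (47, 54), so from here the quotients repeat a_1, ..., a_8; the period length is 8.
So sqrt(2263) = [47; (1, 1, 3, 47, 3, 1, 1, 94)] with period length k = 8.
k is even, so the fundamental solution of x^2 - 2263y^2 = 1 is (p_{k-1}, q_{k-1}) = (p_7, q_7); compute convergents through index 7.
Convergents (p_i = a_i*p_{i-1} + p_{i-2}, q_i = a_i*q_{i-1} + q_{i-2} with p_{-2}=0, p_{-1}=1, q_{-2}=1, q_{-1}=0):
  i=0: a_0=47, p_0 = 47*1 + 0 = 47, q_0 = 47*0 + 1 = 1.
  i=1: a_1=1, p_1 = 1*47 + 1 = 48, q_1 = 1*1 + 0 = 1.
  i=2: a_2=1, p_2 = 1*48 + 47 = 95, q_2 = 1*1 + 1 = 2.
  i=3: a_3=3, p_3 = 3*95 + 48 = 333, q_3 = 3*2 + 1 = 7.
  i=4: a_4=47, p_4 = 47*333 + 95 = 15746, q_4 = 47*7 + 2 = 331.
  i=5: a_5=3, p_5 = 3*15746 + 333 = 47571, q_5 = 3*331 + 7 = 1000.
  i=6: a_6=1, p_6 = 1*47571 + 15746 = 63317, q_6 = 1*1000 + 331 = 1331.
  i=7: a_7=1, p_7 = 1*63317 + 47571 = 110888, q_7 = 1*1331 + 1000 = 2331.
Check: 110888^2 - 2263*2331^2 = 12296148544 - 12296148543 = 1, so (x, y) = (110888, 2331) solves the equation, and by the theorem it is the least positive solution.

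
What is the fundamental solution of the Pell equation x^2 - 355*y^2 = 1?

First expand sqrt(355) as a continued fraction. With x_i = (sqrt(355) + m_i)/d_i and (m_0, d_0) = (0, 1): a_0 = floor(sqrt(355)) = 18, since 18^2 = 324 <= 355 < 361 = 19^2.
Iterate m_{i+1} = d_i*a_i - m_i, d_{i+1} = (355 - m_{i+1}^2)/d_i, a_{i+1} = floor((a_0 + m_{i+1})/d_{i+1}):
  m_1 = 1*18 - 0 = 18, d_1 = (355 - 18^2)/1 = 31/1 = 31, a_1 = floor((18 + 18)/31) = 1.
  m_2 = 31*1 - 18 = 13, d_2 = (355 - 13^2)/31 = 186/31 = 6, a_2 = floor((18 + 13)/6) = 5.
  m_3 = 6*5 - 13 = 17, d_3 = (355 - 17^2)/6 = 66/6 = 11, a_3 = floor((18 + 17)/11) = 3.
  m_4 = 11*3 - 17 = 16, d_4 = (355 - 16^2)/11 = 99/11 = 9, a_4 = floor((18 + 16)/9) = 3.
  m_5 = 9*3 - 16 = 11, d_5 = (355 - 11^2)/9 = 234/9 = 26, a_5 = floor((18 + 11)/26) = 1.
  m_6 = 26*1 - 11 = 15, d_6 = (355 - 15^2)/26 = 130/26 = 5, a_6 = floor((18 + 15)/5) = 6.
  m_7 = 5*6 - 15 = 15, d_7 = (355 - 15^2)/5 = 130/5 = 26, a_7 = floor((18 + 15)/26) = 1.
  m_8 = 26*1 - 15 = 11, d_8 = (355 - 11^2)/26 = 234/26 = 9, a_8 = floor((18 + 11)/9) = 3.
  m_9 = 9*3 - 11 = 16, d_9 = (355 - 16^2)/9 = 99/9 = 11, a_9 = floor((18 + 16)/11) = 3.
  m_10 = 11*3 - 16 = 17, d_10 = (355 - 17^2)/11 = 66/11 = 6, a_10 = floor((18 + 17)/6) = 5.
  m_11 = 6*5 - 17 = 13, d_11 = (355 - 13^2)/6 = 186/6 = 31, a_11 = floor((18 + 13)/31) = 1.
  m_12 = 31*1 - 13 = 18, d_12 = (355 - 18^2)/31 = 31/31 = 1, a_12 = floor((18 + 18)/1) = 36.
  m_13 = 1*36 - 18 = 18, d_13 = (355 - 18^2)/1 = 31/1 = 31: (m_13, d_13) = (m_1, d_1) = (18, 31), so from here the quotients repeat a_1, ..., a_12; the period length is 12.
So sqrt(355) = [18; (1, 5, 3, 3, 1, 6, 1, 3, 3, 5, 1, 36)] with period length k = 12.
k is even, so the fundamental solution of x^2 - 355y^2 = 1 is (p_{k-1}, q_{k-1}) = (p_11, q_11); compute convergents through index 11.
Convergents (p_i = a_i*p_{i-1} + p_{i-2}, q_i = a_i*q_{i-1} + q_{i-2} with p_{-2}=0, p_{-1}=1, q_{-2}=1, q_{-1}=0):
  i=0: a_0=18, p_0 = 18*1 + 0 = 18, q_0 = 18*0 + 1 = 1.
  i=1: a_1=1, p_1 = 1*18 + 1 = 19, q_1 = 1*1 + 0 = 1.
  i=2: a_2=5, p_2 = 5*19 + 18 = 113, q_2 = 5*1 + 1 = 6.
  i=3: a_3=3, p_3 = 3*113 + 19 = 358, q_3 = 3*6 + 1 = 19.
  i=4: a_4=3, p_4 = 3*358 + 113 = 1187, q_4 = 3*19 + 6 = 63.
  i=5: a_5=1, p_5 = 1*1187 + 358 = 1545, q_5 = 1*63 + 19 = 82.
  i=6: a_6=6, p_6 = 6*1545 + 1187 = 10457, q_6 = 6*82 + 63 = 555.
  i=7: a_7=1, p_7 = 1*10457 + 1545 = 12002, q_7 = 1*555 + 82 = 637.
  i=8: a_8=3, p_8 = 3*12002 + 10457 = 46463, q_8 = 3*637 + 555 = 2466.
  i=9: a_9=3, p_9 = 3*46463 + 12002 = 151391, q_9 = 3*2466 + 637 = 8035.
  i=10: a_10=5, p_10 = 5*151391 + 46463 = 803418, q_10 = 5*8035 + 2466 = 42641.
  i=11: a_11=1, p_11 = 1*803418 + 151391 = 954809, q_11 = 1*42641 + 8035 = 50676.
Check: 954809^2 - 355*50676^2 = 911660226481 - 911660226480 = 1, so (x, y) = (954809, 50676) solves the equation, and by the theorem it is the least positive solution.

(x, y) = (954809, 50676)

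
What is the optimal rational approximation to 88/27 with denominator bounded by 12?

13/4

Expand x = 88/27 as a continued fraction with the Euclidean algorithm:
  88 = 3*27 + 7, so a_0 = 3.
  27 = 3*7 + 6, so a_1 = 3.
  7 = 1*6 + 1, so a_2 = 1.
  6 = 6*1 + 0, so a_3 = 6.
so x = [3; 3, 1, 6].
Convergents (p_i = a_i*p_{i-1} + p_{i-2}, q_i = a_i*q_{i-1} + q_{i-2} with p_{-2}=0, p_{-1}=1, q_{-2}=1, q_{-1}=0), until the denominator exceeds 12:
  i=0: a_0=3, p_0 = 3*1 + 0 = 3, q_0 = 3*0 + 1 = 1.
  i=1: a_1=3, p_1 = 3*3 + 1 = 10, q_1 = 3*1 + 0 = 3.
  i=2: a_2=1, p_2 = 1*10 + 3 = 13, q_2 = 1*3 + 1 = 4.
  i=3: a_3=6, p_3 = 6*13 + 10 = 88, q_3 = 6*4 + 3 = 27.
q_3 = 27 > 12, so the last convergent with denominator <= 12 is p_2/q_2 = 13/4.
The closest fraction with denominator <= 12 is either p_2/q_2 or the intermediate fraction (k*p_2 + p_1)/(k*q_2 + q_1) with the largest k >= 1 whose denominator stays <= 12; these approach x as k grows, and every other convergent or intermediate fraction in range is farther away.
Largest k: floor((12 - q_1)/q_2) = floor((12 - 3)/4) = 2.
That gives (2*13 + 10)/(2*4 + 3) = 36/11.
Compare the errors: |x - 13/4| = |88*4 - 13*27|/(27*4) = 1/108, and |x - 36/11| = |88*11 - 36*27|/(27*11) = 4/297.
Cross-multiplying, 1*297 = 297 < 432 = 4*108, so 1/108 is smaller: the convergent 13/4 is closer to x than 36/11.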